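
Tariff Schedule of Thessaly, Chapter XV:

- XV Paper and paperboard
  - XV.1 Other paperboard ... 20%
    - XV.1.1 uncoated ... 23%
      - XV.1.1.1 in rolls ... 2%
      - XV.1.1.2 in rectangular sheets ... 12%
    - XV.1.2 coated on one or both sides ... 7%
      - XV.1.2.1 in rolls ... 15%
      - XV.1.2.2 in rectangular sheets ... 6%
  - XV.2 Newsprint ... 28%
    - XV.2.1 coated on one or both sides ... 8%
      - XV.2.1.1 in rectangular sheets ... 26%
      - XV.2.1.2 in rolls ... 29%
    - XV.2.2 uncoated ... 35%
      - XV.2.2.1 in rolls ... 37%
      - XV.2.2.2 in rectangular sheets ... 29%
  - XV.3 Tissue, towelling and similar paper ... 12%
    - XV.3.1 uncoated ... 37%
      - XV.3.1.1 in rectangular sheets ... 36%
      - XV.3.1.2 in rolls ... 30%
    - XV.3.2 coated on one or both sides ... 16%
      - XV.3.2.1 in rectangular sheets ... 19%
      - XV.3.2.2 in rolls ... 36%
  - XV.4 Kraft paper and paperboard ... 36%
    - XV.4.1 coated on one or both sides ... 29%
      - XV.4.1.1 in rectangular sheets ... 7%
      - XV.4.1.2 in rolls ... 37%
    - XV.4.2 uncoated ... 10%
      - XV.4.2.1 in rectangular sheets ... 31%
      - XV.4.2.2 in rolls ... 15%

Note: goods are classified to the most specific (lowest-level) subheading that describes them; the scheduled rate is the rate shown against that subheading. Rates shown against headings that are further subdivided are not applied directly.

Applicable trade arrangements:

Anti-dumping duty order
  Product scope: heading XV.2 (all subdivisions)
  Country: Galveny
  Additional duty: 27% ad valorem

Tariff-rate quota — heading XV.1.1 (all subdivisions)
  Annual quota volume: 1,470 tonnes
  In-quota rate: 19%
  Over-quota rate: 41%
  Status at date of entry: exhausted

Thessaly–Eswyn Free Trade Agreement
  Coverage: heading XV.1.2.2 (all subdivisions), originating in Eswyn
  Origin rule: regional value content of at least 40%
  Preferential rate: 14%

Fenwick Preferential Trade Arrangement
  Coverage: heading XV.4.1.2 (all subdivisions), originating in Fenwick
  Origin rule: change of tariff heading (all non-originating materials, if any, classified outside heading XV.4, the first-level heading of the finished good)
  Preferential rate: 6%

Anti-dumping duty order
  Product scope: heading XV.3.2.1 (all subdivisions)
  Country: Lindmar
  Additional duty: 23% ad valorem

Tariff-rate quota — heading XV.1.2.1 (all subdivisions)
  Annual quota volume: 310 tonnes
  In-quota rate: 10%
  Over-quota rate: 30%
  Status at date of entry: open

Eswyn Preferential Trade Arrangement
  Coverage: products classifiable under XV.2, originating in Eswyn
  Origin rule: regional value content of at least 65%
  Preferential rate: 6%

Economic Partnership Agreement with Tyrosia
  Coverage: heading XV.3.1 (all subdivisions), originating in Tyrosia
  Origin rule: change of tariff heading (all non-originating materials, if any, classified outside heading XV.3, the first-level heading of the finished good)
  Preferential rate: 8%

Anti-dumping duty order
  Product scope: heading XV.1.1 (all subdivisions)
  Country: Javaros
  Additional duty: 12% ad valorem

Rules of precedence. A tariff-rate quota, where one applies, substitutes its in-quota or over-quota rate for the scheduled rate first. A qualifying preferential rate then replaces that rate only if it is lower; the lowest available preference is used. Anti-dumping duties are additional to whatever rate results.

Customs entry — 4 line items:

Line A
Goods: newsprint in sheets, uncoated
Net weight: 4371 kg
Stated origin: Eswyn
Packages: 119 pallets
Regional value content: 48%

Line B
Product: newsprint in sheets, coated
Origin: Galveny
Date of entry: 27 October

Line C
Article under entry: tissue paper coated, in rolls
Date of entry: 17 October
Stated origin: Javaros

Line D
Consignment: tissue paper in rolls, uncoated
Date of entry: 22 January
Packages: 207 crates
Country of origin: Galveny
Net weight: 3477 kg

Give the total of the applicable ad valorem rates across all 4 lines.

Line A: newsprint → XV.2; uncoated → XV.2.2; in sheets → XV.2.2.2. Scheduled 29%. Eswyn agreement on XV.1.2.2: XV.2.2.2 not covered; Eswyn agreement on XV.2: RVC < 65%. → 29%.
Line B: newsprint → XV.2; coated → XV.2.1; in sheets → XV.2.1.1. Scheduled 26%. anti-dumping (Galveny, XV.2): +27%; total 26% + 27% = 53%. → 53%.
Line C: tissue paper → XV.3; coated → XV.3.2; in rolls → XV.3.2.2. Scheduled 36%. No special measure applies. → 36%.
Line D: tissue paper → XV.3; uncoated → XV.3.1; in rolls → XV.3.1.2. Scheduled 30%. No special measure applies. → 30%.
Sum: 29% + 53% + 36% + 30% = 148%.

148%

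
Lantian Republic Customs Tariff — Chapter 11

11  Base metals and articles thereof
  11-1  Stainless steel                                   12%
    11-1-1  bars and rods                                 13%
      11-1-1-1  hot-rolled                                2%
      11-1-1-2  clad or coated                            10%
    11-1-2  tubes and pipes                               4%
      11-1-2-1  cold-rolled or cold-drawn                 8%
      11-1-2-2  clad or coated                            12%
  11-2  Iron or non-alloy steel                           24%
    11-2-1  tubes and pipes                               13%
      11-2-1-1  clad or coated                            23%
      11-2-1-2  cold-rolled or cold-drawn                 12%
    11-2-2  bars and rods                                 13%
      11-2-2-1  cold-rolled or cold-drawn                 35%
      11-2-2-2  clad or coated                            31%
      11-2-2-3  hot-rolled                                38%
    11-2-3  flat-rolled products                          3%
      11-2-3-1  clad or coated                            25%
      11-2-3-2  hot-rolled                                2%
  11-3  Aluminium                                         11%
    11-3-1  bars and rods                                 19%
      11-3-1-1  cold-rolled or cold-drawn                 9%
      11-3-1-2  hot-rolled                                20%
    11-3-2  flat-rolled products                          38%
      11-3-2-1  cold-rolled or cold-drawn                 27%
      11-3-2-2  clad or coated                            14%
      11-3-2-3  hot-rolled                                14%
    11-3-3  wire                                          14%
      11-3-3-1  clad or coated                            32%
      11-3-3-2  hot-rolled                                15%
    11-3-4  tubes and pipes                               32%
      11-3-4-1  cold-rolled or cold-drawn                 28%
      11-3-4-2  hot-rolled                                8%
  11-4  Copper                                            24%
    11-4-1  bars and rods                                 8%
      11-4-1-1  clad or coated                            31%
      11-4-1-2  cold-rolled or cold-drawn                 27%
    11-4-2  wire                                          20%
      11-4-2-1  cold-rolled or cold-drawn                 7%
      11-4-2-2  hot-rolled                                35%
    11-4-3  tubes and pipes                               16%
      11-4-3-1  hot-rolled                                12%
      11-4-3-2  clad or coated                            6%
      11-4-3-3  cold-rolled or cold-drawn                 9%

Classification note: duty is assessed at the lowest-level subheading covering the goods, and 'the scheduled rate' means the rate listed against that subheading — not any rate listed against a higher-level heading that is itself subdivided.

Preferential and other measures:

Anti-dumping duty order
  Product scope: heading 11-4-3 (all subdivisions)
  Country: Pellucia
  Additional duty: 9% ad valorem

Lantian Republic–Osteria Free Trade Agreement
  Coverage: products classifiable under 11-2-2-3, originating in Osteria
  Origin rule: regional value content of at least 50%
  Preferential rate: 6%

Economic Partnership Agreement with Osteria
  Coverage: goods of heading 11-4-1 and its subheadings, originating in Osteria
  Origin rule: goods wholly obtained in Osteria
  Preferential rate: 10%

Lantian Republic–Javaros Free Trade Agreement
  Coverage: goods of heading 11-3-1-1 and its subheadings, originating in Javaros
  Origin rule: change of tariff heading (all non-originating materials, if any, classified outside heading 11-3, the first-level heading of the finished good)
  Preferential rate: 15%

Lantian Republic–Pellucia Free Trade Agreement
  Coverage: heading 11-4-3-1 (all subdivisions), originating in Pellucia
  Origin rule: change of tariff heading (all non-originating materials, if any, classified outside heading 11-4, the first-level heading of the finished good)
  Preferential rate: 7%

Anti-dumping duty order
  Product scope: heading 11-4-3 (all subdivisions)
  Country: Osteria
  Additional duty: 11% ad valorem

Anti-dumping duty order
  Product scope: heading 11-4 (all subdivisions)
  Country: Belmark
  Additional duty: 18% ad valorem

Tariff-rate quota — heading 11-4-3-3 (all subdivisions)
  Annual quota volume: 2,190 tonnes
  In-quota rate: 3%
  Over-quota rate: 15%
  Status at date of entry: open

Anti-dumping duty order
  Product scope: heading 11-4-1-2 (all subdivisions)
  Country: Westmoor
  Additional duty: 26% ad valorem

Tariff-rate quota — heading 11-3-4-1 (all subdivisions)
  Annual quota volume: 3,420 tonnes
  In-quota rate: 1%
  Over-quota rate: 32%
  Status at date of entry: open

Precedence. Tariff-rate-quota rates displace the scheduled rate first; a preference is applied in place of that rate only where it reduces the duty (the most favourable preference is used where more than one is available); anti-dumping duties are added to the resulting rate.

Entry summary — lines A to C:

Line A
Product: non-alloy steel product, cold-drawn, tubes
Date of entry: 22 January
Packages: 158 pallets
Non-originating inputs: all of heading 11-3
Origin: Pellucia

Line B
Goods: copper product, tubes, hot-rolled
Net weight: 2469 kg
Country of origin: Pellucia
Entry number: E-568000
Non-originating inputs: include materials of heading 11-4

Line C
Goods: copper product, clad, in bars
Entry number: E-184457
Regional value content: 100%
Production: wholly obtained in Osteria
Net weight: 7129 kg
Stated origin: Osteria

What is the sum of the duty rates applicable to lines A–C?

Line A: non-alloy steel → 11-2; tubes → 11-2-1; cold-drawn → 11-2-1-2. Scheduled 12%. Pellucia agreement on 11-4-3-1: 11-2-1-2 not covered. → 12%.
Line B: copper → 11-4; tubes → 11-4-3; hot-rolled → 11-4-3-1. Scheduled 12%. Pellucia agreement on 11-4-3-1: CTH not met; anti-dumping (Pellucia, 11-4-3): +9%; total 12% + 9% = 21%. → 21%.
Line C: copper → 11-4; in bars → 11-4-1; clad → 11-4-1-1. Scheduled 31%. Osteria agreement on 11-2-2-3: 11-4-1-1 not covered; Osteria agreement on 11-4-1: wholly obtained → 10% available; preferential 10%. → 10%.
Sum: 12% + 21% + 10% = 43%.

43%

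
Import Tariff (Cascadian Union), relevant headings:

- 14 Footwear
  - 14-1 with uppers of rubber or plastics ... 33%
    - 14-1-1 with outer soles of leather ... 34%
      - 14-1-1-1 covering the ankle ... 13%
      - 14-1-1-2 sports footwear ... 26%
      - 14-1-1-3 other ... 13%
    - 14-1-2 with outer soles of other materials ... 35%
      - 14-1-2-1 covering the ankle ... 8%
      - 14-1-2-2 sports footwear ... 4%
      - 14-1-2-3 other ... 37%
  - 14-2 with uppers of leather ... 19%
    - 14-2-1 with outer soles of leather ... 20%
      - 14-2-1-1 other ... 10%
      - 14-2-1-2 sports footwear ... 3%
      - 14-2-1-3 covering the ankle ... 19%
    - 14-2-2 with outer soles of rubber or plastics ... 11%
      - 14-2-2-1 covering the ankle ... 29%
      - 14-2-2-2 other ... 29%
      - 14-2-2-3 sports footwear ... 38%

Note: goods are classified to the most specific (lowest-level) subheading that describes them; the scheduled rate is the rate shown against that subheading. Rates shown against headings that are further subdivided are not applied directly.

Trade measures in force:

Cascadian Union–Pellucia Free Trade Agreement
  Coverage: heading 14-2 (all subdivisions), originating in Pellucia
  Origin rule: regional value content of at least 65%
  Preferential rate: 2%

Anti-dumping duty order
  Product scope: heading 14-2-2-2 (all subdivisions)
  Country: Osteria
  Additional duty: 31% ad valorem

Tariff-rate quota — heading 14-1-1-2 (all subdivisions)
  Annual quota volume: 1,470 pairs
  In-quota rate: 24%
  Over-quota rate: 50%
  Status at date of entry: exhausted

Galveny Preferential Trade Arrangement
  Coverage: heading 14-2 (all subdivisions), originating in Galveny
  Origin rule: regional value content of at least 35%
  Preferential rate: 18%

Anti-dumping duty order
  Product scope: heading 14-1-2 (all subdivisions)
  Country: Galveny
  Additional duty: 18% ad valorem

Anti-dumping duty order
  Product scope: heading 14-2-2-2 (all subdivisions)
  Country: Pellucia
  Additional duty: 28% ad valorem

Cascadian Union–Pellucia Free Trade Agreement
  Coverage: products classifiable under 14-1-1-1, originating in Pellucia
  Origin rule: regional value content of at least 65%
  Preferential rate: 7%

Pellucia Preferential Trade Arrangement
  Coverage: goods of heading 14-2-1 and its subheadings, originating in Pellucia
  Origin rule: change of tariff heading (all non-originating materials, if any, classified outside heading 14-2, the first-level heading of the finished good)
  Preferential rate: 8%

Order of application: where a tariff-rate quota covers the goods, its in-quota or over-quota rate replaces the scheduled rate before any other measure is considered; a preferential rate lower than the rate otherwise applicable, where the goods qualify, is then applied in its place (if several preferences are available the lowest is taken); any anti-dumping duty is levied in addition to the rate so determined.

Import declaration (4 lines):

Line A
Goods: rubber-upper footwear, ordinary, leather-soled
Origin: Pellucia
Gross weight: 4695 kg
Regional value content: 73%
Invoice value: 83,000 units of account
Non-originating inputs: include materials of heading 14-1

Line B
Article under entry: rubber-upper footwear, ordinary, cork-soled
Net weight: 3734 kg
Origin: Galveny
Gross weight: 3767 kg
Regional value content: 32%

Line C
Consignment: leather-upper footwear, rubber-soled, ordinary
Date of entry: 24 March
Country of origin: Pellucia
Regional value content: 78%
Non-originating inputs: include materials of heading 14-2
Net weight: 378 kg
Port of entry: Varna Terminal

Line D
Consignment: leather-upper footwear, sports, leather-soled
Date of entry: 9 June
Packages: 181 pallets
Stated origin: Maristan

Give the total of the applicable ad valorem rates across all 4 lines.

Line A: rubber-upper → 14-1; leather-soled → 14-1-1; ordinary → 14-1-1-3. Scheduled 13%. Pellucia agreement on 14-2: 14-1-1-3 not covered; Pellucia agreement on 14-1-1-1: 14-1-1-3 not covered; Pellucia agreement on 14-2-1: 14-1-1-3 not covered. → 13%.
Line B: rubber-upper → 14-1; cork-soled → 14-1-2; ordinary → 14-1-2-3. Scheduled 37%. Galveny agreement on 14-2: 14-1-2-3 not covered; anti-dumping (Galveny, 14-1-2): +18%; total 37% + 18% = 55%. → 55%.
Line C: leather-upper → 14-2; rubber-soled → 14-2-2; ordinary → 14-2-2-2. Scheduled 29%. Pellucia agreement on 14-2: RVC ≥ 65% → 2% available; Pellucia agreement on 14-1-1-1: 14-2-2-2 not covered; Pellucia agreement on 14-2-1: 14-2-2-2 not covered; preferential 2%; anti-dumping (Pellucia, 14-2-2-2): +28%; total 2% + 28% = 30%. → 30%.
Line D: leather-upper → 14-2; leather-soled → 14-2-1; sports → 14-2-1-2. Scheduled 3%. No special measure applies. → 3%.
Sum: 13% + 55% + 30% + 3% = 101%.

101%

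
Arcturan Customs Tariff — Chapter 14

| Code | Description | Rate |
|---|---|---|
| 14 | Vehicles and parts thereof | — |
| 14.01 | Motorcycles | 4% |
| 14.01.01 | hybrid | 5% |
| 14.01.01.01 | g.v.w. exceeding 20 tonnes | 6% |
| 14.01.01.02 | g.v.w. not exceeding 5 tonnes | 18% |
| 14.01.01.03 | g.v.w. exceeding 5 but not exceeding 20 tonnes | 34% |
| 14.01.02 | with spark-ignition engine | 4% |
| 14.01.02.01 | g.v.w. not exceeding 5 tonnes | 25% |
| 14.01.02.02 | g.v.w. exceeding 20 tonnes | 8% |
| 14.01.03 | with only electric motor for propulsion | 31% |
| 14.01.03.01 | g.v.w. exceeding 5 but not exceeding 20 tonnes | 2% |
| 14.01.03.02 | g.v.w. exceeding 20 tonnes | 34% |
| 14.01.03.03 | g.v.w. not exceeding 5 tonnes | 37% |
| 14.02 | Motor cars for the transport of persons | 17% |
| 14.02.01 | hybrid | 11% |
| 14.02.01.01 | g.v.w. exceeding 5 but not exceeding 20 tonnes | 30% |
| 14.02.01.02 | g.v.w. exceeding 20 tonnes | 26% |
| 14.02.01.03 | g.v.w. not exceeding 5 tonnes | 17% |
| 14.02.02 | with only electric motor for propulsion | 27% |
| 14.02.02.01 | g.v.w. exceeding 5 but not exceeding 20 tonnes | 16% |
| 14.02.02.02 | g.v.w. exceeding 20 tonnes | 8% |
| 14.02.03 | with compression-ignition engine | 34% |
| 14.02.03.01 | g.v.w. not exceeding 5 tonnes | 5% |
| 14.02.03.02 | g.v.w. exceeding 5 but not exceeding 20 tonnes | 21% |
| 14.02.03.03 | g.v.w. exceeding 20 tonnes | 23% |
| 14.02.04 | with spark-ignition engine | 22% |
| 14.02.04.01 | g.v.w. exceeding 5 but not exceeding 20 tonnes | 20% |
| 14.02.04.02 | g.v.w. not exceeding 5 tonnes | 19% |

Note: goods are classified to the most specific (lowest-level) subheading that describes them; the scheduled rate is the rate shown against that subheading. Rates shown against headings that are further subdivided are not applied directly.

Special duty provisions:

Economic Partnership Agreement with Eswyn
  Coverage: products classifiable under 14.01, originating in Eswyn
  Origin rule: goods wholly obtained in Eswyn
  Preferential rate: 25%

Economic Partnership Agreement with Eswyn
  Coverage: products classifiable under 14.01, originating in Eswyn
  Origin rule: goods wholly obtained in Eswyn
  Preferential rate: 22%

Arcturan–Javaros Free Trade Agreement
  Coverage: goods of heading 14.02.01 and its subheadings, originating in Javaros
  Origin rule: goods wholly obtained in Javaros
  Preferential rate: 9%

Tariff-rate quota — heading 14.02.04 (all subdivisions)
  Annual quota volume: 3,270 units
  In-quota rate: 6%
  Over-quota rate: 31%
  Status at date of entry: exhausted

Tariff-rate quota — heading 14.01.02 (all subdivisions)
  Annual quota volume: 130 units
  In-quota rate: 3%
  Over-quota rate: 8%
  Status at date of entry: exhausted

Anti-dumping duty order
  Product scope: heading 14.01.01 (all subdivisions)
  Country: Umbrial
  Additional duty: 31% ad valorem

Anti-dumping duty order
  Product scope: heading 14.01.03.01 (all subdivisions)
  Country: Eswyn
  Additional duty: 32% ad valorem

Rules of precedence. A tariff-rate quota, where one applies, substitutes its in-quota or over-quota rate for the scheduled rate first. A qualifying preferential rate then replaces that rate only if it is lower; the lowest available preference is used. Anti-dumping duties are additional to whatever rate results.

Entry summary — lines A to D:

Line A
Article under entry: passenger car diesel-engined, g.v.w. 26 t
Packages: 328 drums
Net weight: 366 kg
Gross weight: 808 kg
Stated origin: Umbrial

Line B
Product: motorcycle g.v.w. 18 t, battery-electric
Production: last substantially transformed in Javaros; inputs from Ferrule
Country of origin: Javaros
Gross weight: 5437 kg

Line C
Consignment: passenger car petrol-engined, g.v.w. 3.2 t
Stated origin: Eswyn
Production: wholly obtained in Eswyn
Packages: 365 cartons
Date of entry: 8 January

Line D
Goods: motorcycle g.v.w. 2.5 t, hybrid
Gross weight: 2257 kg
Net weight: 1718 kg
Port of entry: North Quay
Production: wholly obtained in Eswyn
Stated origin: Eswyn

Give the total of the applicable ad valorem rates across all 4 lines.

Line A: passenger car → 14.02; diesel-engined → 14.02.03; g.v.w. 26 t → 14.02.03.03. Scheduled 23%. No special measure applies. → 23%.
Line B: motorcycle → 14.01; battery-electric → 14.01.03; g.v.w. 18 t → 14.01.03.01. Scheduled 2%. Javaros agreement on 14.02.01: 14.01.03.01 not covered. → 2%.
Line C: passenger car → 14.02; petrol-engined → 14.02.04; g.v.w. 3.2 t → 14.02.04.02. Scheduled 19%. quota on 14.02.04 exhausted → over-quota 31%; Eswyn agreement on 14.01: 14.02.04.02 not covered; Eswyn agreement on 14.01: 14.02.04.02 not covered. → 31%.
Line D: motorcycle → 14.01; hybrid → 14.01.01; g.v.w. 2.5 t → 14.01.01.02. Scheduled 18%. Eswyn agreement on 14.01: wholly obtained → 25% available; Eswyn agreement on 14.01: wholly obtained → 22% available; preference 22% not lower than 18% → no reduction. → 18%.
Sum: 23% + 2% + 31% + 18% = 74%.

74%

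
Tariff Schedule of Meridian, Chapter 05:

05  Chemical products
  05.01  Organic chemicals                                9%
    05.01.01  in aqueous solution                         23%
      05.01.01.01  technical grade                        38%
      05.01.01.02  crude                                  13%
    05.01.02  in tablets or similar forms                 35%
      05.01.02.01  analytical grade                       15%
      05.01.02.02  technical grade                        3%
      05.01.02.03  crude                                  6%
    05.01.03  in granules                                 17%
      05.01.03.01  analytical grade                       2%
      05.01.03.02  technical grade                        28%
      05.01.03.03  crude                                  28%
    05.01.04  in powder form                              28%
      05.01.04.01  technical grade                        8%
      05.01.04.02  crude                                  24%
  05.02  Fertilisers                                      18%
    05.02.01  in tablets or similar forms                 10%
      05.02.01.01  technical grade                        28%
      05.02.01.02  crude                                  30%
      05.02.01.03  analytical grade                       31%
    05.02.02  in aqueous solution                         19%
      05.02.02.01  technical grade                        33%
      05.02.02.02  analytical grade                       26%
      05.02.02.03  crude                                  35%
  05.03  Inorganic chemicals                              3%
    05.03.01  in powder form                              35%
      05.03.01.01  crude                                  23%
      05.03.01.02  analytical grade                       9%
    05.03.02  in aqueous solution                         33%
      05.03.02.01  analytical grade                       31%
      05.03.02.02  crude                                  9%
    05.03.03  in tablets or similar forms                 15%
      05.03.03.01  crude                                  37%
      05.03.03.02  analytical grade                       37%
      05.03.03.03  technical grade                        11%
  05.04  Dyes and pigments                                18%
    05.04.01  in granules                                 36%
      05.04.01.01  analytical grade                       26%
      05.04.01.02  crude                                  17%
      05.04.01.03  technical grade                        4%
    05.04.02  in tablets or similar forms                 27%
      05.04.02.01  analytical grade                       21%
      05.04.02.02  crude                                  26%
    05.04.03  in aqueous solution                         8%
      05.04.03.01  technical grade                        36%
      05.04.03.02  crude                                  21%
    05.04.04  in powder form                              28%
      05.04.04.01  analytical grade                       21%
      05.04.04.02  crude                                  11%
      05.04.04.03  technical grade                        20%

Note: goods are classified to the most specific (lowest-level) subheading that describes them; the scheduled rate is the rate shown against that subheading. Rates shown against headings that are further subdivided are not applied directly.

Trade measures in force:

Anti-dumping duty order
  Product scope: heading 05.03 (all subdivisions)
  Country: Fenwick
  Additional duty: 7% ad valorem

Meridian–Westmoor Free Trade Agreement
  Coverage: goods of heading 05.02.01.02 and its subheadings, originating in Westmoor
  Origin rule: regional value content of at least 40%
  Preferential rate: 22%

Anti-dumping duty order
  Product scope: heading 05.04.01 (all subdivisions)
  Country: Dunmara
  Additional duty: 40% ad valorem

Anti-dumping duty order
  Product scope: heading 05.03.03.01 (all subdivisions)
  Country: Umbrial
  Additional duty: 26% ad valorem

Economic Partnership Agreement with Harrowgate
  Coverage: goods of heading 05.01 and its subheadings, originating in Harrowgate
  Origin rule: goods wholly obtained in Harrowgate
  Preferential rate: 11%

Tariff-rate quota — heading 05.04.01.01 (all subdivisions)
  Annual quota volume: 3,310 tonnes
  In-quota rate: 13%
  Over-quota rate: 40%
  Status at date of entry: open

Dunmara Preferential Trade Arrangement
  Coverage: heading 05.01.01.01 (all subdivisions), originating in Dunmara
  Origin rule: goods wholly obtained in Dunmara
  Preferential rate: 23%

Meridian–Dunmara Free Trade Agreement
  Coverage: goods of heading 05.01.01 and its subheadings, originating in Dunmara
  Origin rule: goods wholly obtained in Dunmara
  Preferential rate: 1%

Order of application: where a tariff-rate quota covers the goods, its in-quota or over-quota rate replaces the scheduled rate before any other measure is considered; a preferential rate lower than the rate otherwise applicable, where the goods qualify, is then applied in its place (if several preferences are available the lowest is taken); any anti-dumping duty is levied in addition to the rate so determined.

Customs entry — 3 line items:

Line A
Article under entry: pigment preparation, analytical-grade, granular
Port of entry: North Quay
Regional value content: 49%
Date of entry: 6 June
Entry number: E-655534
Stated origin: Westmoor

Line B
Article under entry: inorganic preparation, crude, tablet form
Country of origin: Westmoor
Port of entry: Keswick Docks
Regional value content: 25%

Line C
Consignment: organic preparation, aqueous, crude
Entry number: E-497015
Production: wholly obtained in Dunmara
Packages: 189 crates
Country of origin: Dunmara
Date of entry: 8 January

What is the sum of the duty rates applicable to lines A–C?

51%

Line A: pigment → 05.04; granular → 05.04.01; analytical-grade → 05.04.01.01. Scheduled 26%. quota on 05.04.01.01 open → in-quota 13%; Westmoor agreement on 05.02.01.02: 05.04.01.01 not covered. → 13%.
Line B: inorganic → 05.03; tablet form → 05.03.03; crude → 05.03.03.01. Scheduled 37%. Westmoor agreement on 05.02.01.02: 05.03.03.01 not covered. → 37%.
Line C: organic → 05.01; aqueous → 05.01.01; crude → 05.01.01.02. Scheduled 13%. Dunmara agreement on 05.01.01.01: 05.01.01.02 not covered; Dunmara agreement on 05.01.01: wholly obtained → 1% available; preferential 1%. → 1%.
Sum: 13% + 37% + 1% = 51%.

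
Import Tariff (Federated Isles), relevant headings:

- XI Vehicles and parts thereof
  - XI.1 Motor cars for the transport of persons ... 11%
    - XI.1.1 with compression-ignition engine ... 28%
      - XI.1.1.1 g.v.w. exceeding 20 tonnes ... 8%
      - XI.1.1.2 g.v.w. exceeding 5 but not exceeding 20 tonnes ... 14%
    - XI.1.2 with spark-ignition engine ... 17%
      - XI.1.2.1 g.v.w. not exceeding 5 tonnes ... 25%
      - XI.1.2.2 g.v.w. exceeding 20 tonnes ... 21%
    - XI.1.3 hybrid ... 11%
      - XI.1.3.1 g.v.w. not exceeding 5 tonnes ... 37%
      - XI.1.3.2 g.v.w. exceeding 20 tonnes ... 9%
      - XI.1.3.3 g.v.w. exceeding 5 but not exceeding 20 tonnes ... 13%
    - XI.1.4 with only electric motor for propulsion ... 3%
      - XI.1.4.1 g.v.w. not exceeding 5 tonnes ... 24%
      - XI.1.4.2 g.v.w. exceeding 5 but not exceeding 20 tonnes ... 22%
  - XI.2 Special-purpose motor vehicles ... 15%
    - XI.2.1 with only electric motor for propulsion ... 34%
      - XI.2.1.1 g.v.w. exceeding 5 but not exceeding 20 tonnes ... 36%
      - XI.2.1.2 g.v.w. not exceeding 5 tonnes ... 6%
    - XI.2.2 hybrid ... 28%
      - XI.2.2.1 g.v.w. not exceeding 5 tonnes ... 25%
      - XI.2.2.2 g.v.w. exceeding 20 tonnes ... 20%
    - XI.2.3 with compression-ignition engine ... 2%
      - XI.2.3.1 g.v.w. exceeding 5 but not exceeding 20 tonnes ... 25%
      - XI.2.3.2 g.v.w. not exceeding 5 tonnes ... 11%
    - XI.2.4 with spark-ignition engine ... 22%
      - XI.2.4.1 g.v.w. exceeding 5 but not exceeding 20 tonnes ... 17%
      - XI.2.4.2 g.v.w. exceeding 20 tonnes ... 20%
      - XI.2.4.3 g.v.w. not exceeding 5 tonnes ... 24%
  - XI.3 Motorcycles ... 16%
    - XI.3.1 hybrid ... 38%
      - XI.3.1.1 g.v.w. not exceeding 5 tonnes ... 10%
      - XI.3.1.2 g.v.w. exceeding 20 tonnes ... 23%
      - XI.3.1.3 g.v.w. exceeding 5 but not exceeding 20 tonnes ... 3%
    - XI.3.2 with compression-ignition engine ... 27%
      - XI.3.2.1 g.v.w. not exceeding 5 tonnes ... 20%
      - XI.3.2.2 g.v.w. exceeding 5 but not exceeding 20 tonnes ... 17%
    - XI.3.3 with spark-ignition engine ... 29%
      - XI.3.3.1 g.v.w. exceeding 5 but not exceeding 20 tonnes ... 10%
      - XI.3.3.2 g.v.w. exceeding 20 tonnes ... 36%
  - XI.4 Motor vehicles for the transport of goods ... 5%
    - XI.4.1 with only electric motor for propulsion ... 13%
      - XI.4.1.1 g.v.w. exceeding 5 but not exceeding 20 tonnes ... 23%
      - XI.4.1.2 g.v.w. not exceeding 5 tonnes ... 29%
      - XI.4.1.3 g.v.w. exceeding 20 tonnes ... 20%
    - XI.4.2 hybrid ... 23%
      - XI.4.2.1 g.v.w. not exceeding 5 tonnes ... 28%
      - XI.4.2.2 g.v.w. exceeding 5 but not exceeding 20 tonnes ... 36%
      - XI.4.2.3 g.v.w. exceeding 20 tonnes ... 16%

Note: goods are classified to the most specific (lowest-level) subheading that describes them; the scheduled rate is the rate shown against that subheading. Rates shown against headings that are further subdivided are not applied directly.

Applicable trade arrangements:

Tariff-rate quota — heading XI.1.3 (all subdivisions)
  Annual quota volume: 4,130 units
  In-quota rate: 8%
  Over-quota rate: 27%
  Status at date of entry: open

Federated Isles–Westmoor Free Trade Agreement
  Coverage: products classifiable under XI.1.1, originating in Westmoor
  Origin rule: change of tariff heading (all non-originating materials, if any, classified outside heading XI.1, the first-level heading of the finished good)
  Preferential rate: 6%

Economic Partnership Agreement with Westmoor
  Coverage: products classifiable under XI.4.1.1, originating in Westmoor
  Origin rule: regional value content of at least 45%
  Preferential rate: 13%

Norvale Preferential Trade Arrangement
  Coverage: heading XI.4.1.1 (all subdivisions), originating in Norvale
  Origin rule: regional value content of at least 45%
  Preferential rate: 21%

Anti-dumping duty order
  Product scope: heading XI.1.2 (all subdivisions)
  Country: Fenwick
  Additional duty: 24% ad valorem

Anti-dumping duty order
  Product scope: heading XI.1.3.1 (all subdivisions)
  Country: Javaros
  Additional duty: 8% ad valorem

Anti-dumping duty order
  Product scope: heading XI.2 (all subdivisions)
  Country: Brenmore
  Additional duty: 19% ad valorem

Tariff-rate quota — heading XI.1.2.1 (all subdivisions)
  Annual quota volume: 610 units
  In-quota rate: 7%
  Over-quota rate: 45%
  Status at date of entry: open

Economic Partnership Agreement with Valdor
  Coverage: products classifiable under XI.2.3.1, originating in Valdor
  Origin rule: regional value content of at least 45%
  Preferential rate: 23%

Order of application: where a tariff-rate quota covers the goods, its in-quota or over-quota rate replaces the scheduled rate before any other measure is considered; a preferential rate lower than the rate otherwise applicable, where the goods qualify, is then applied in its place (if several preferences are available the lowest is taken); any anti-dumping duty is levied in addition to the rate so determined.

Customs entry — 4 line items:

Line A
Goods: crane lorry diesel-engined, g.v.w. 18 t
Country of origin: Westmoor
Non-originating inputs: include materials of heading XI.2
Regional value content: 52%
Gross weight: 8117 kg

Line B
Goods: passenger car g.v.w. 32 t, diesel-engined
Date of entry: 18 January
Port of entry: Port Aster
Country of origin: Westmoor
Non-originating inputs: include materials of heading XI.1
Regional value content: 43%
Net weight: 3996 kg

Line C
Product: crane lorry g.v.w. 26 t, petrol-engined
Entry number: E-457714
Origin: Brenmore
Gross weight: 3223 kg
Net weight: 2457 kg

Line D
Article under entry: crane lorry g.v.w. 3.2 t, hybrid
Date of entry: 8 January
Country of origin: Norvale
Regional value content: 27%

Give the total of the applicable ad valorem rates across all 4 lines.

Line A: crane lorry → XI.2; diesel-engined → XI.2.3; g.v.w. 18 t → XI.2.3.1. Scheduled 25%. Westmoor agreement on XI.1.1: XI.2.3.1 not covered; Westmoor agreement on XI.4.1.1: XI.2.3.1 not covered. → 25%.
Line B: passenger car → XI.1; diesel-engined → XI.1.1; g.v.w. 32 t → XI.1.1.1. Scheduled 8%. Westmoor agreement on XI.1.1: CTH not met; Westmoor agreement on XI.4.1.1: XI.1.1.1 not covered. → 8%.
Line C: crane lorry → XI.2; petrol-engined → XI.2.4; g.v.w. 26 t → XI.2.4.2. Scheduled 20%. anti-dumping (Brenmore, XI.2): +19%; total 20% + 19% = 39%. → 39%.
Line D: crane lorry → XI.2; hybrid → XI.2.2; g.v.w. 3.2 t → XI.2.2.1. Scheduled 25%. Norvale agreement on XI.4.1.1: XI.2.2.1 not covered. → 25%.
Sum: 25% + 8% + 39% + 25% = 97%.

97%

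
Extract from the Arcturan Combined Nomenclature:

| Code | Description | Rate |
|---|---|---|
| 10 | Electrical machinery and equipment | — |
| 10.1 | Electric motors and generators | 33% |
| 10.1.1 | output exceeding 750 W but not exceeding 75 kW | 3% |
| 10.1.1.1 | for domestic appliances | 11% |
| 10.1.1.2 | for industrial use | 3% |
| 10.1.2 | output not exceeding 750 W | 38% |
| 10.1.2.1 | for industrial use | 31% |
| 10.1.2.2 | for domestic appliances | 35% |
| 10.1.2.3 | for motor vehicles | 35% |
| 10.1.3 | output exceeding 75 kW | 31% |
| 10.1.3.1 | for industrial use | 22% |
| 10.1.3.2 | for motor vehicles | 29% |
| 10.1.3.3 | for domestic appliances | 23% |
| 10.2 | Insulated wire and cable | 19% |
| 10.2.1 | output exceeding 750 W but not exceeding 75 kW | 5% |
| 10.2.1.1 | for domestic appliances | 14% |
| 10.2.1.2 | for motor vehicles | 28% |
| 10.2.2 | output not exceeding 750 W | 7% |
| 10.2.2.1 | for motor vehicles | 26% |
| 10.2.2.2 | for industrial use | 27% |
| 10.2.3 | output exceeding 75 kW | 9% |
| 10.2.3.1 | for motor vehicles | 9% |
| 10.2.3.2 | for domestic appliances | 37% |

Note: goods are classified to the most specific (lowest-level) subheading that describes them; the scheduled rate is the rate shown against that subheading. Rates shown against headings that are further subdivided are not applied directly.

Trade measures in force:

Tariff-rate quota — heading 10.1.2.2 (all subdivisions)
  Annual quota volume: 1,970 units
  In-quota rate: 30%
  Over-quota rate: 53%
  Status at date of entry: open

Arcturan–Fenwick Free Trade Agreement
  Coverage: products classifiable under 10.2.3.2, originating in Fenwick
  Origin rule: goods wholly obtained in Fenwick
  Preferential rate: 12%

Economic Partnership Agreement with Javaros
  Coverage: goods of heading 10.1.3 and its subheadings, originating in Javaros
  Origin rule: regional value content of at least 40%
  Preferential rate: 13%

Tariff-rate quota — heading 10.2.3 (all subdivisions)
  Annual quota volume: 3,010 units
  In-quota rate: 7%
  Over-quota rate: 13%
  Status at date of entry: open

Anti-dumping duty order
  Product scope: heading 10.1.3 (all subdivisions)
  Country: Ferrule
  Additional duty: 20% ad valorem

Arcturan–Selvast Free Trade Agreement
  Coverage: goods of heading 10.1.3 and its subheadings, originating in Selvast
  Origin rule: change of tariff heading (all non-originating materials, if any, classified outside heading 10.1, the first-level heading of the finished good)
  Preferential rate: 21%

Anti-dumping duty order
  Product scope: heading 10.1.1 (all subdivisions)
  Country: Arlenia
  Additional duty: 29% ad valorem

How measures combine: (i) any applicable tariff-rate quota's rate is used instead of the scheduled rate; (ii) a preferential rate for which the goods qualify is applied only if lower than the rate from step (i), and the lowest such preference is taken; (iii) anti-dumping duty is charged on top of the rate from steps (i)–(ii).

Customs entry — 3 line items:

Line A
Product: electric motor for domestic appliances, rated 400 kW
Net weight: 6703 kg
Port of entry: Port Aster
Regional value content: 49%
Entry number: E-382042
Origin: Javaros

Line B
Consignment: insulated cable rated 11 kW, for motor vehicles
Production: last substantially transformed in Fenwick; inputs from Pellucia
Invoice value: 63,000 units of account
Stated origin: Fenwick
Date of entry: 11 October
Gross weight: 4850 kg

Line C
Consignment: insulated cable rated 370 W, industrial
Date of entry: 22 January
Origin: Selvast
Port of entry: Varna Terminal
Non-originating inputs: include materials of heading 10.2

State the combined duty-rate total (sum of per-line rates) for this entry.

68%

Line A: electric motor → 10.1; rated 400 kW → 10.1.3; for domestic appliances → 10.1.3.3. Scheduled 23%. Javaros agreement on 10.1.3: RVC ≥ 40% → 13% available; preferential 13%. → 13%.
Line B: insulated cable → 10.2; rated 11 kW → 10.2.1; for motor vehicles → 10.2.1.2. Scheduled 28%. Fenwick agreement on 10.2.3.2: 10.2.1.2 not covered. → 28%.
Line C: insulated cable → 10.2; rated 370 W → 10.2.2; industrial → 10.2.2.2. Scheduled 27%. Selvast agreement on 10.1.3: 10.2.2.2 not covered. → 27%.
Sum: 13% + 28% + 27% = 68%.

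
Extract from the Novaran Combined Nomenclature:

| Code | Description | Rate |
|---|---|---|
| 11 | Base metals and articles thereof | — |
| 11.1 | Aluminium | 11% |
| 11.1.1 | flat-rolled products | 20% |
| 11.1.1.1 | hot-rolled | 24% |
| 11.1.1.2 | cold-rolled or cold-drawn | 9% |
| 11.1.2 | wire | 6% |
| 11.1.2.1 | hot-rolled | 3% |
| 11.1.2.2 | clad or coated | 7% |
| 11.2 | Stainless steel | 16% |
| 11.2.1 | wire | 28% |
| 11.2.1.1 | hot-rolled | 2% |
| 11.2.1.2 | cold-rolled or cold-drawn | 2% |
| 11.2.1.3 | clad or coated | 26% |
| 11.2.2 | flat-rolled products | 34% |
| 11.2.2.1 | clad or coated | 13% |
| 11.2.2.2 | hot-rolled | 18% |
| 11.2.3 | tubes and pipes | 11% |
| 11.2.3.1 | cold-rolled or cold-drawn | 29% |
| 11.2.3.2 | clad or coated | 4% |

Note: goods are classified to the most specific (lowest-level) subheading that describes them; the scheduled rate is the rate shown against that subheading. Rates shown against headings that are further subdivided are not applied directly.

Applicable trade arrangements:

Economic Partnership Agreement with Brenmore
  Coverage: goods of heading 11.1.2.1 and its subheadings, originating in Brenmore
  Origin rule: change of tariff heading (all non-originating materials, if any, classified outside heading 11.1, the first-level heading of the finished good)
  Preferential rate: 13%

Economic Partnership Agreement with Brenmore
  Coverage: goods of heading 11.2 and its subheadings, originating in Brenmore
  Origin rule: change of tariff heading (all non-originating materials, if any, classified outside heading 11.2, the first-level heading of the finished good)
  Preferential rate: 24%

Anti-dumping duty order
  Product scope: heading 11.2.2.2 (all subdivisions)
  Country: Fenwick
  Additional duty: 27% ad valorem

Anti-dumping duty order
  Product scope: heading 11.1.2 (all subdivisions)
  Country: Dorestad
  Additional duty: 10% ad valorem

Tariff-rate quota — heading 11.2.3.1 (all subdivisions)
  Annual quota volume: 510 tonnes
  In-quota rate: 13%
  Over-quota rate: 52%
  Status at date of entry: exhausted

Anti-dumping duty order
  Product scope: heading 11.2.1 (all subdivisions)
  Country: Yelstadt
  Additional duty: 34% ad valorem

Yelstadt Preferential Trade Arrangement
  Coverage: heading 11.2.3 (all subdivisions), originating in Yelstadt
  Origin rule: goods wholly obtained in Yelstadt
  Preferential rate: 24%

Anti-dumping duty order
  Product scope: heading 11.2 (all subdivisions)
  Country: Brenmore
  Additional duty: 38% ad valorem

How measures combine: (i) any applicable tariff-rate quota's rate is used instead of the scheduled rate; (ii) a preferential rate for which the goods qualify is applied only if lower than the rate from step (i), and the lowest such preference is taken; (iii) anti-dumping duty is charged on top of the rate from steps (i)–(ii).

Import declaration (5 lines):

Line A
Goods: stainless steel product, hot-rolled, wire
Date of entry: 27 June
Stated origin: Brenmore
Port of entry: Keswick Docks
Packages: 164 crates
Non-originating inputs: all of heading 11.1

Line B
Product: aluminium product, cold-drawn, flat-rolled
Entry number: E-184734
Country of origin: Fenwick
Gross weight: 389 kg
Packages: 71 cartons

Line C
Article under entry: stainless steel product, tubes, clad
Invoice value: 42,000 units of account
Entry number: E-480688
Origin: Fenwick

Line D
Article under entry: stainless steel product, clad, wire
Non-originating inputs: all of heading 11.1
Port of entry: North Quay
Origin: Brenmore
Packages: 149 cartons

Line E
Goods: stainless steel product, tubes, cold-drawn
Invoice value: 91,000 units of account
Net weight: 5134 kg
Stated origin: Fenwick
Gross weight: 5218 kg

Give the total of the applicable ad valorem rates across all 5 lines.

Line A: stainless steel → 11.2; wire → 11.2.1; hot-rolled → 11.2.1.1. Scheduled 2%. Brenmore agreement on 11.1.2.1: 11.2.1.1 not covered; Brenmore agreement on 11.2: CTH met → 24% available; preference 24% not lower than 2% → no reduction; anti-dumping (Brenmore, 11.2): +38%; total 2% + 38% = 40%. → 40%.
Line B: aluminium → 11.1; flat-rolled → 11.1.1; cold-drawn → 11.1.1.2. Scheduled 9%. No special measure applies. → 9%.
Line C: stainless steel → 11.2; tubes → 11.2.3; clad → 11.2.3.2. Scheduled 4%. No special measure applies. → 4%.
Line D: stainless steel → 11.2; wire → 11.2.1; clad → 11.2.1.3. Scheduled 26%. Brenmore agreement on 11.1.2.1: 11.2.1.3 not covered; Brenmore agreement on 11.2: CTH met → 24% available; preferential 24%; anti-dumping (Brenmore, 11.2): +38%; total 24% + 38% = 62%. → 62%.
Line E: stainless steel → 11.2; tubes → 11.2.3; cold-drawn → 11.2.3.1. Scheduled 29%. quota on 11.2.3.1 exhausted → over-quota 52%. → 52%.
Sum: 40% + 9% + 4% + 62% + 52% = 167%.

167%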